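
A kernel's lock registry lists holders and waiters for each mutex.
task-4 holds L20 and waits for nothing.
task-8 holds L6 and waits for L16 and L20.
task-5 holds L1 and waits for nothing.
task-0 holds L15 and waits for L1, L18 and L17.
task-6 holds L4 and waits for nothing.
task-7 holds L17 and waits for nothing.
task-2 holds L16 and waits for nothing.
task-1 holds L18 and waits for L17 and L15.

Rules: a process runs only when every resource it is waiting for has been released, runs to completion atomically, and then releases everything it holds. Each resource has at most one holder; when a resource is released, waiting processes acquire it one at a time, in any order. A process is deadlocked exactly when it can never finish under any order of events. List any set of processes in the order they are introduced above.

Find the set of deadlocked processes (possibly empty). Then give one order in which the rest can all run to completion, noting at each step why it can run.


Deadlocked set: task-0 and task-1.
Key observation: the cycle task-0 -> task-1 -> task-0 can never break — each member waits on the next; no other process is dragged down with it.
One completion order for the rest: task-4, task-6, task-2, task-5, task-8, task-7.
Walking it through:
  run task-4 (it waits on nothing); releases L20
  run task-6 (it waits on nothing); releases L4
  run task-2 (it waits on nothing); releases L16
  run task-5 (it waits on nothing); releases L1
  run task-8 (all its waits — L16 and L20 — are resolved); releases L6
  run task-7 (it waits on nothing); releases L17


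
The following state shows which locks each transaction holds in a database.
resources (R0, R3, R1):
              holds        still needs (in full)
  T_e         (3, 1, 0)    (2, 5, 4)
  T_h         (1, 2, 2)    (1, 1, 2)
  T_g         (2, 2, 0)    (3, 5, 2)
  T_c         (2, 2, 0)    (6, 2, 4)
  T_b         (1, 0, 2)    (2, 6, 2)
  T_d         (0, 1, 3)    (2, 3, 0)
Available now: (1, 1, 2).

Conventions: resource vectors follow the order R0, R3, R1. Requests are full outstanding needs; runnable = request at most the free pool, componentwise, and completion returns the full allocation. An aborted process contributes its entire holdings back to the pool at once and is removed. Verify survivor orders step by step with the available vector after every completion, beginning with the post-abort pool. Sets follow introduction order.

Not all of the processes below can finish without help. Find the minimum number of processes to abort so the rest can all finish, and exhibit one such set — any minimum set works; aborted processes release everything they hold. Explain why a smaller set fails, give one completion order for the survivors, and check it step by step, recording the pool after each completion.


Minimum abort set: T_e.
Key observation: before aborting T_e, T_g was permanently blocked — no order could ever run it; afterwards it completes at step 3.
No smaller set exists: with zero aborts the deadlock remains.
Survivors finish in the order: T_h, T_d, T_g, T_c, T_b. Check, step by step (pool after the aborts first):
  pool = (4, 2, 2)
  T_h: need (1, 1, 2) fits (4, 2, 2); releases (1, 2, 2), pool now (5, 4, 4)
  T_d: need (2, 3, 0) fits (5, 4, 4); releases (0, 1, 3), pool now (5, 5, 7)
  T_g: need (3, 5, 2) fits (5, 5, 7); releases (2, 2, 0), pool now (7, 7, 7)
  T_c: need (6, 2, 4) fits (7, 7, 7); releases (2, 2, 0), pool now (9, 9, 7)
  T_b: need (2, 6, 2) fits (9, 9, 7); releases (1, 0, 2), pool now (10, 9, 9)


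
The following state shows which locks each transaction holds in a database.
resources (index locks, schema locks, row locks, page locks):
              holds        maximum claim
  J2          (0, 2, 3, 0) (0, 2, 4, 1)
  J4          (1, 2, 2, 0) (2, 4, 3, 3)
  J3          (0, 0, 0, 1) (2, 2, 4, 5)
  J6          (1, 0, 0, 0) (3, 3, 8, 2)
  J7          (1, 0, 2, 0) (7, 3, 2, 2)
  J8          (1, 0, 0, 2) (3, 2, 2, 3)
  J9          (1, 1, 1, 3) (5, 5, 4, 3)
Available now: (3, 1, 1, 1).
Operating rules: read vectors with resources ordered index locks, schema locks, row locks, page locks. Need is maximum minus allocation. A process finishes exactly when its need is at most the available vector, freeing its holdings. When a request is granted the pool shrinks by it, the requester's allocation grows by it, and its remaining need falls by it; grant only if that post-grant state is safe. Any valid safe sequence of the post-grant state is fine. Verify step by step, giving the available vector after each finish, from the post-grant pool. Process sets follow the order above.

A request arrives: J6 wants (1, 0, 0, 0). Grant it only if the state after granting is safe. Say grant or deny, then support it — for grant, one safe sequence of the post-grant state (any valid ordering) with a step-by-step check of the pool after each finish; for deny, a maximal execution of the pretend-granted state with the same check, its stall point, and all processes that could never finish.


DENY — the pretend-granted state is unsafe.
Key observation: after J2, J8, J4, J9, J3 the pool peaks at (5, 6, 7, 7), and each blocked process is short somewhere: J6 on row locks; J7 on index locks.
Pretend the grant happened; the run J2, J8, J4, J9, J3 goes as far as possible. Check, step by step:
  pool = (2, 1, 1, 1)
  J2: need (0, 0, 1, 1) fits (2, 1, 1, 1); releases (0, 2, 3, 0), pool now (2, 3, 4, 1)
  J8: need (2, 2, 2, 1) fits (2, 3, 4, 1); releases (1, 0, 0, 2), pool now (3, 3, 4, 3)
  J4: need (1, 2, 1, 3) fits (3, 3, 4, 3); releases (1, 2, 2, 0), pool now (4, 5, 6, 3)
  J9: need (4, 4, 3, 0) fits (4, 5, 6, 3); releases (1, 1, 1, 3), pool now (5, 6, 7, 6)
  J3: need (2, 2, 4, 4) fits (5, 6, 7, 6); releases (0, 0, 0, 1), pool now (5, 6, 7, 7)
  blocked: J6 wants (1, 3, 8, 2), pool (5, 6, 7, 7) — not enough row locks
  blocked: J7 wants (6, 3, 0, 2), pool (5, 6, 7, 7) — not enough index locks
Processes that could never finish after the grant: J6 and J7.


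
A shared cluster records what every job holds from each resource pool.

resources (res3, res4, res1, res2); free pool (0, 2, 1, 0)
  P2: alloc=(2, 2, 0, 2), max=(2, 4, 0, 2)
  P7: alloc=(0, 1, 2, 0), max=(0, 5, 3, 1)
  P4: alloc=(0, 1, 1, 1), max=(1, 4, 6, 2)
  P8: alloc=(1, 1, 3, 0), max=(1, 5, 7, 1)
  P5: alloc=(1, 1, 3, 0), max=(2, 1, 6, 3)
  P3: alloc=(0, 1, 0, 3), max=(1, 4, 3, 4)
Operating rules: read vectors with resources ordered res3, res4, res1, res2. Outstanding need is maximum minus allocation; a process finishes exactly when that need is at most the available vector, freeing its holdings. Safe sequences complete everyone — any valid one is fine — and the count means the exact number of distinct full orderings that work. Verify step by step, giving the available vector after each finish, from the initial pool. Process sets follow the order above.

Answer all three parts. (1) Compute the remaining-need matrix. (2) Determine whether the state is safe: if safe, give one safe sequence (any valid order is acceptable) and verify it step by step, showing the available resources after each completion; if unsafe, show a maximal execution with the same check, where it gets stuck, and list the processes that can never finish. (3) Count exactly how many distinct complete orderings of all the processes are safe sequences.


(1) Need matrix, components ordered res3, res4, res1, res2:
  P2: (0, 2, 0, 0)
  P7: (0, 4, 1, 1)
  P4: (1, 3, 5, 1)
  P8: (0, 4, 4, 1)
  P5: (1, 0, 3, 3)
  P3: (1, 3, 3, 1)
(2) SAFE, for example via the order P2, P7, P3, P5, P8, P4.
Key observation: the first exact fit in this order is P2 — it needs (0, 2, 0, 0) with (0, 2, 1, 0) free, meeting a requested resource to the last unit.
Verifying each step:
  pool = (0, 2, 1, 0)
  P2 needs (0, 2, 0, 0) <= (0, 2, 1, 0) -> finishes; pool += (2, 2, 0, 2) = (2, 4, 1, 2)
  P7 needs (0, 4, 1, 1) <= (2, 4, 1, 2) -> finishes; pool += (0, 1, 2, 0) = (2, 5, 3, 2)
  P3 needs (1, 3, 3, 1) <= (2, 5, 3, 2) -> finishes; pool += (0, 1, 0, 3) = (2, 6, 3, 5)
  P5 needs (1, 0, 3, 3) <= (2, 6, 3, 5) -> finishes; pool += (1, 1, 3, 0) = (3, 7, 6, 5)
  P8 needs (0, 4, 4, 1) <= (3, 7, 6, 5) -> finishes; pool += (1, 1, 3, 0) = (4, 8, 9, 5)
  P4 needs (1, 3, 5, 1) <= (4, 8, 9, 5) -> finishes; pool += (0, 1, 1, 1) = (4, 9, 10, 6)
(3) Precisely 2 of the possible complete orderings are safe sequences.


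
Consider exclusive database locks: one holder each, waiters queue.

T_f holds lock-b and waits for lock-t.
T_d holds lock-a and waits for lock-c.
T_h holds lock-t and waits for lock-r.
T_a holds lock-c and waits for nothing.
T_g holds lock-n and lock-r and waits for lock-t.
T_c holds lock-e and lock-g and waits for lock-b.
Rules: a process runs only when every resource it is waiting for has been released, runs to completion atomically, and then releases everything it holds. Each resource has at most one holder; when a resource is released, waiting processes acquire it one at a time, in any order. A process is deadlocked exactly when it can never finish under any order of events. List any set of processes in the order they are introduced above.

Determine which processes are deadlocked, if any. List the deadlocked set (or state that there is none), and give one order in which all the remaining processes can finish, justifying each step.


The deadlocked set is T_f, T_h, T_g and T_c.
Key observation: the cycle T_h -> T_g -> T_h can never break — each member waits on the next; T_f and T_c wait into the deadlock from upstream.
One completion order for the rest: T_a, T_d.
Check, step by step:
  T_a: no waits; runs immediately, freeing lock-c
  T_d waits on lock-c — all released -> runs and releases lock-a


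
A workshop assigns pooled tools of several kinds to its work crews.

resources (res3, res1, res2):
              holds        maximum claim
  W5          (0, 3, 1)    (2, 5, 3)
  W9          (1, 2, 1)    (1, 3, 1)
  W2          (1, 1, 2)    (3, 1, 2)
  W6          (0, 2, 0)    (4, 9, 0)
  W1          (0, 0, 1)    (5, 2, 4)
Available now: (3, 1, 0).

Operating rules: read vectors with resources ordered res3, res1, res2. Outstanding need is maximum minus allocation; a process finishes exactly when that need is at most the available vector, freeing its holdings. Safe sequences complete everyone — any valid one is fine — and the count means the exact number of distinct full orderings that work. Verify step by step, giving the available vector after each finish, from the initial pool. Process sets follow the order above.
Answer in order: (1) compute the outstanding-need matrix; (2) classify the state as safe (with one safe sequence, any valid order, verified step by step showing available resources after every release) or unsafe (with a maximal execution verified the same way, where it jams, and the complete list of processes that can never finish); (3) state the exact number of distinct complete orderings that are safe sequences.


(1) Remaining need (order res3, res1, res2):
  W5: (2, 2, 2)
  W9: (0, 1, 0)
  W2: (2, 0, 0)
  W6: (4, 7, 0)
  W1: (5, 2, 3)
(2) SAFE, for example via the order W2, W5, W9, W1, W6.
Key observation: reading the order forward, W5 is the first process whose need (2, 2, 2) meets the free pool (4, 2, 2) exactly on a resource it requests.
Walking it through:
  pool = (3, 1, 0)
  W2 needs (2, 0, 0) <= (3, 1, 0) -> finishes; pool += (1, 1, 2) = (4, 2, 2)
  W5 needs (2, 2, 2) <= (4, 2, 2) -> finishes; pool += (0, 3, 1) = (4, 5, 3)
  W9 needs (0, 1, 0) <= (4, 5, 3) -> finishes; pool += (1, 2, 1) = (5, 7, 4)
  W1 needs (5, 2, 3) <= (5, 7, 4) -> finishes; pool += (0, 0, 1) = (5, 7, 5)
  W6 needs (4, 7, 0) <= (5, 7, 5) -> finishes; pool += (0, 2, 0) = (5, 9, 5)
(3) Precisely 8 of the possible complete orderings are safe sequences.


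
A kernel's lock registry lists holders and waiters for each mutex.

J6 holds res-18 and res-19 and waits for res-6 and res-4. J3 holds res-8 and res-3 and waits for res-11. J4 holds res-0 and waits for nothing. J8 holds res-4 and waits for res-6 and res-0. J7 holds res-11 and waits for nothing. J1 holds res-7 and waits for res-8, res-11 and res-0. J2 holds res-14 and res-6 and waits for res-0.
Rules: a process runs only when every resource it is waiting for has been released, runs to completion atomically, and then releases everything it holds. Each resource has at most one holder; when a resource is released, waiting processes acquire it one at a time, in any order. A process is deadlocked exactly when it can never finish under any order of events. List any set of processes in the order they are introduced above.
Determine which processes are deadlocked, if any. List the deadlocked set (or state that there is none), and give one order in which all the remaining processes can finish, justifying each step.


No process is deadlocked.
Key observation: all waits point, directly or indirectly, at processes that can finish, so nothing is permanently blocked.
A valid finishing order for the others: J4, J2, J8, J6, J7, J3, J1.
Verifying each step:
  J4: no waits; runs immediately, freeing res-0
  J2 waits on res-0 — all released -> runs and releases res-14 and res-6
  J8 waits on res-6 and res-0 — all released -> runs and releases res-4
  J6 waits on res-6 and res-4 — all released -> runs and releases res-18 and res-19
  J7: no waits; runs immediately, freeing res-11
  J3 waits on res-11 — all released -> runs and releases res-8 and res-3
  J1 waits on res-8, res-11 and res-0 — all released -> runs and releases res-7


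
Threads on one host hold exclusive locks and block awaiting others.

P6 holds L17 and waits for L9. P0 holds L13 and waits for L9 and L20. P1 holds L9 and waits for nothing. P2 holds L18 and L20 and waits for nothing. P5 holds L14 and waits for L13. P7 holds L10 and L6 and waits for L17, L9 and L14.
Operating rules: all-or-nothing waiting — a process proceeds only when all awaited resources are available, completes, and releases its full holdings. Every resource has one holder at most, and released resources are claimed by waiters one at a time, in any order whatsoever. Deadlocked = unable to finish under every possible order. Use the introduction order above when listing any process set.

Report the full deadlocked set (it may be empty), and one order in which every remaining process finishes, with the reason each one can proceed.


No process is deadlocked.
Key observation: there is no circular wait here — follow any chain and it reaches a process that is free to run now.
The rest can finish in the order P1, P2, P0, P5, P6, P7.
Verifying each step:
  run P1 (it waits on nothing); releases L9
  run P2 (it waits on nothing); releases L18 and L20
  P0: everything it awaited (L9 and L20) is free; runs, freeing L13
  P5: everything it awaited (L13) is free; runs, freeing L14
  P6: everything it awaited (L9) is free; runs, freeing L17
  P7: everything it awaited (L17, L9 and L14) is free; runs, freeing L10 and L6


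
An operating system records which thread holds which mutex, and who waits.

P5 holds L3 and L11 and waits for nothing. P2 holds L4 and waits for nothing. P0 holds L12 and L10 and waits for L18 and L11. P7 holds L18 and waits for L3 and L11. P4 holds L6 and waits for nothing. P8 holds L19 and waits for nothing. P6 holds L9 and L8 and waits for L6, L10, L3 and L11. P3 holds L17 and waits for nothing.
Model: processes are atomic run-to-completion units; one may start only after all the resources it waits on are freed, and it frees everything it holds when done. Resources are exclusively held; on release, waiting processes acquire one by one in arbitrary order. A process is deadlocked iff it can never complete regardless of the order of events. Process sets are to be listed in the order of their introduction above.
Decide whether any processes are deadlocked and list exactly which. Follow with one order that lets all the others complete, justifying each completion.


Nothing here is deadlocked.
Key observation: the waits form no ring: some process can always run, and its releases unblock the others one by one.
The rest can finish in the order P8, P5, P7, P0, P4, P6, P3, P2.
Step-by-step check:
  run P8 (it waits on nothing); releases L19
  run P5 (it waits on nothing); releases L3 and L11
  P7: everything it awaited (L3 and L11) is free; runs, freeing L18
  P0: everything it awaited (L18 and L11) is free; runs, freeing L12 and L10
  run P4 (it waits on nothing); releases L6
  P6: everything it awaited (L6, L10, L3 and L11) is free; runs, freeing L9 and L8
  run P3 (it waits on nothing); releases L17
  run P2 (it waits on nothing); releases L4


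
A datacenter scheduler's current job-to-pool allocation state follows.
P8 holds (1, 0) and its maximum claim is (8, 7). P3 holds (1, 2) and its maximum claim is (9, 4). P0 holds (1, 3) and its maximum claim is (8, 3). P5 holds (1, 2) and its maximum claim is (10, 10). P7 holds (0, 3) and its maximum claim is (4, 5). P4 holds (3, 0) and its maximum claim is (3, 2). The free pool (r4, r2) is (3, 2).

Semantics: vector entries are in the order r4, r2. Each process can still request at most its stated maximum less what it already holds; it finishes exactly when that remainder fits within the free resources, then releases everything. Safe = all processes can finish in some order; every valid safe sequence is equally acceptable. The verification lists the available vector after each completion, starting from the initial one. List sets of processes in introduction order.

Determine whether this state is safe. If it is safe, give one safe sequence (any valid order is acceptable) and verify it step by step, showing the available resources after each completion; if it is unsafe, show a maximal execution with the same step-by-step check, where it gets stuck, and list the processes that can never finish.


UNSAFE.
Key observation: r4 is the bottleneck — with P4, P7 done the pool holds (6, 5), short of every remaining need.
A maximal execution: P4, P7 — then nothing else fits. Check, step by step:
  pool = (3, 2)
  P4 needs (0, 2) <= (3, 2) -> finishes; pool += (3, 0) = (6, 2)
  P7 needs (4, 2) <= (6, 2) -> finishes; pool += (0, 3) = (6, 5)
  blocked: P8 wants (7, 7), pool (6, 5) — not enough r4 and r2
  blocked: P3 wants (8, 2), pool (6, 5) — not enough r4
  blocked: P0 wants (7, 0), pool (6, 5) — not enough r4
  blocked: P5 wants (9, 8), pool (6, 5) — not enough r4 and r2
Processes that can never finish: P8, P3, P0 and P5.


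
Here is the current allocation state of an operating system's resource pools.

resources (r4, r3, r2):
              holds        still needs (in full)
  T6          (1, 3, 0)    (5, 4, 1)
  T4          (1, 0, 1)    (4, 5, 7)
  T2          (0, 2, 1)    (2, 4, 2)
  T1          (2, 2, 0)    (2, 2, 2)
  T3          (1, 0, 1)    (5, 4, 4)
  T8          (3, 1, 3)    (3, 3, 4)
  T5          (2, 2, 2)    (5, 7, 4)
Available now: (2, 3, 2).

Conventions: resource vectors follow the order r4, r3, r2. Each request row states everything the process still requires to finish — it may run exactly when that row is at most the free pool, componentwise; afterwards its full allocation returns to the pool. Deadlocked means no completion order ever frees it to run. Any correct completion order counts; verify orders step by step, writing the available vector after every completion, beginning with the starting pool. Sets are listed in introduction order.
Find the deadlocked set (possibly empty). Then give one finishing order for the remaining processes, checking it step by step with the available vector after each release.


Deadlocked set: T6, T4, T3, T8 and T5.
Key observation: after T1, T2 the pool peaks at (4, 7, 3), and each blocked process is short somewhere: T6 on r4; T4 on r2; T3 on r4, r2; T8 on r2; T5 on r4, r2.
One completion order for the rest: T1, T2. Walking it through:
  pool = (2, 3, 2)
  T1 needs (2, 2, 2) <= (2, 3, 2) -> finishes; pool += (2, 2, 0) = (4, 5, 2)
  T2 needs (2, 4, 2) <= (4, 5, 2) -> finishes; pool += (0, 2, 1) = (4, 7, 3)
The blocked processes can never fit:
  blocked: T6 wants (5, 4, 1), pool (4, 7, 3) — not enough r4
  blocked: T4 wants (4, 5, 7), pool (4, 7, 3) — not enough r2
  blocked: T3 wants (5, 4, 4), pool (4, 7, 3) — not enough r4 and r2
  blocked: T8 wants (3, 3, 4), pool (4, 7, 3) — not enough r2
  blocked: T5 wants (5, 7, 4), pool (4, 7, 3) — not enough r4 and r2


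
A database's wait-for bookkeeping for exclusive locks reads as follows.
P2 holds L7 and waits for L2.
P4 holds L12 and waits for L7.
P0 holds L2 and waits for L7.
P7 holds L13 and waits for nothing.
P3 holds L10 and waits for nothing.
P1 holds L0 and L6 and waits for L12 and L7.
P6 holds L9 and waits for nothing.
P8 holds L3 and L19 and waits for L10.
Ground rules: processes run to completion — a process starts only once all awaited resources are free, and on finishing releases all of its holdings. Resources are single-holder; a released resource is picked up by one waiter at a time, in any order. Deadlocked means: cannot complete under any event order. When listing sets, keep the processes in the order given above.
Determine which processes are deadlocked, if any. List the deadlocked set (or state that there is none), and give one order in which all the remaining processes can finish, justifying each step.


The deadlocked set is P2, P4, P0 and P1.
Key observation: the waits loop around P2 -> P0 -> P2 with no way out; P4 and P1 wait into the deadlock from upstream.
One completion order for the rest: P3, P8, P6, P7.
Check, step by step:
  P3: no waits; runs immediately, freeing L10
  P8 waits on L10 — all released -> runs and releases L3 and L19
  P6: no waits; runs immediately, freeing L9
  P7: no waits; runs immediately, freeing L13


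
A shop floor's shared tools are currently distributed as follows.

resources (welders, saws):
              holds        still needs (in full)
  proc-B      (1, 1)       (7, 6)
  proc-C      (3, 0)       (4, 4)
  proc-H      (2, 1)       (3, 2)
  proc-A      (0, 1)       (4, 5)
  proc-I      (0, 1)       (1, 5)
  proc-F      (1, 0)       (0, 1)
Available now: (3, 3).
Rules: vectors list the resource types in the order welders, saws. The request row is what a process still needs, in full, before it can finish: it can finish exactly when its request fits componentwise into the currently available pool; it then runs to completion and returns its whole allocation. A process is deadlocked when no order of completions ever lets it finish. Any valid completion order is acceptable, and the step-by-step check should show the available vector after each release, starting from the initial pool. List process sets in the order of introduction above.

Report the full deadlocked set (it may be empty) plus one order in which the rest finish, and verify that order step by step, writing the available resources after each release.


Deadlocked: proc-B, proc-A and proc-I.
Key observation: the wall is saws: completing proc-H, proc-F, proc-C brings the pool only to (9, 4), and all the rest need more.
A valid finishing order for the others: proc-H, proc-F, proc-C. Walking it through:
  pool = (3, 3)
  proc-H: need (3, 2) fits (3, 3); releases (2, 1), pool now (5, 4)
  proc-F: need (0, 1) fits (5, 4); releases (1, 0), pool now (6, 4)
  proc-C: need (4, 4) fits (6, 4); releases (3, 0), pool now (9, 4)
The blocked processes can never fit:
  blocked: proc-B wants (7, 6), pool (9, 4) — not enough saws
  blocked: proc-A wants (4, 5), pool (9, 4) — not enough saws
  blocked: proc-I wants (1, 5), pool (9, 4) — not enough saws


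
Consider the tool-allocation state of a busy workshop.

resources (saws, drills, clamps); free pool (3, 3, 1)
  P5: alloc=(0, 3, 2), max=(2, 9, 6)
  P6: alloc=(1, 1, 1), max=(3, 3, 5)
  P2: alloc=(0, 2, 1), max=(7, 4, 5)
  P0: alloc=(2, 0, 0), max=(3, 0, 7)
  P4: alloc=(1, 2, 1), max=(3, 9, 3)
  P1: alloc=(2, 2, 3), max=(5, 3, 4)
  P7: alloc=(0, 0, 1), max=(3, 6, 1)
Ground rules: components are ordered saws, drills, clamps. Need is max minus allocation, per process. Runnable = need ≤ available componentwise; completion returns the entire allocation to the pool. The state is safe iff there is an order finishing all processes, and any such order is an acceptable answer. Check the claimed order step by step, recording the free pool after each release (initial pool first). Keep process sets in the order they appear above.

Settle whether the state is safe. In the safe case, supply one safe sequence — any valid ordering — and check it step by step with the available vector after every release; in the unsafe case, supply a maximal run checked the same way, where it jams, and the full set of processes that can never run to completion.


The state is SAFE; one workable sequence: P1, P6, P7, P5, P4, P0, P2.
Key observation: P1 is the earliest step where a requested resource binds exactly: need (3, 1, 1), pool (3, 3, 1) at its turn.
Verifying each step:
  pool = (3, 3, 1)
  P1 needs (3, 1, 1) <= (3, 3, 1) -> finishes; pool += (2, 2, 3) = (5, 5, 4)
  P6 needs (2, 2, 4) <= (5, 5, 4) -> finishes; pool += (1, 1, 1) = (6, 6, 5)
  P7 needs (3, 6, 0) <= (6, 6, 5) -> finishes; pool += (0, 0, 1) = (6, 6, 6)
  P5 needs (2, 6, 4) <= (6, 6, 6) -> finishes; pool += (0, 3, 2) = (6, 9, 8)
  P4 needs (2, 7, 2) <= (6, 9, 8) -> finishes; pool += (1, 2, 1) = (7, 11, 9)
  P0 needs (1, 0, 7) <= (7, 11, 9) -> finishes; pool += (2, 0, 0) = (9, 11, 9)
  P2 needs (7, 2, 4) <= (9, 11, 9) -> finishes; pool += (0, 2, 1) = (9, 13, 10)


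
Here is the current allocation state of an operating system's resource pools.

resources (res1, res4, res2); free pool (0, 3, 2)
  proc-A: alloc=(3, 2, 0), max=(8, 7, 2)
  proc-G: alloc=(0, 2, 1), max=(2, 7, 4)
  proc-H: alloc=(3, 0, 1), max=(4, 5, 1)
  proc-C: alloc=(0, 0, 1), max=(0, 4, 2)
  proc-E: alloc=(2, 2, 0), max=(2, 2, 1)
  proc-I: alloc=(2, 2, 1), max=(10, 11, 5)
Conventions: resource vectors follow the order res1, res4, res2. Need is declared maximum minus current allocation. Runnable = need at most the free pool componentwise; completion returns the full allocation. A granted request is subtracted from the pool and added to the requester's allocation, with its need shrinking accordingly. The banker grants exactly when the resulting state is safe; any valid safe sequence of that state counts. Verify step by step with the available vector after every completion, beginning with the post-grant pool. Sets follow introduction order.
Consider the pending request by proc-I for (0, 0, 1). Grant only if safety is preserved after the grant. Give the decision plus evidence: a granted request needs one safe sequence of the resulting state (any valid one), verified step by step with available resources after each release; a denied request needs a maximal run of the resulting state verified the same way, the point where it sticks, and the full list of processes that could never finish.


GRANT: granting preserves safety; a valid post-grant sequence is proc-E, proc-C, proc-H, proc-G, proc-A, proc-I.
Key observation: even at the reduced pool (0, 3, 1), proc-E fits immediately, so safety survives the grant.
Check on the post-grant state, step by step:
  pool = (0, 3, 1)
  proc-E needs (0, 0, 1) <= (0, 3, 1) -> finishes; pool += (2, 2, 0) = (2, 5, 1)
  proc-C needs (0, 4, 1) <= (2, 5, 1) -> finishes; pool += (0, 0, 1) = (2, 5, 2)
  proc-H needs (1, 5, 0) <= (2, 5, 2) -> finishes; pool += (3, 0, 1) = (5, 5, 3)
  proc-G needs (2, 5, 3) <= (5, 5, 3) -> finishes; pool += (0, 2, 1) = (5, 7, 4)
  proc-A needs (5, 5, 2) <= (5, 7, 4) -> finishes; pool += (3, 2, 0) = (8, 9, 4)
  proc-I needs (8, 9, 3) <= (8, 9, 4) -> finishes; pool += (2, 2, 2) = (10, 11, 6)


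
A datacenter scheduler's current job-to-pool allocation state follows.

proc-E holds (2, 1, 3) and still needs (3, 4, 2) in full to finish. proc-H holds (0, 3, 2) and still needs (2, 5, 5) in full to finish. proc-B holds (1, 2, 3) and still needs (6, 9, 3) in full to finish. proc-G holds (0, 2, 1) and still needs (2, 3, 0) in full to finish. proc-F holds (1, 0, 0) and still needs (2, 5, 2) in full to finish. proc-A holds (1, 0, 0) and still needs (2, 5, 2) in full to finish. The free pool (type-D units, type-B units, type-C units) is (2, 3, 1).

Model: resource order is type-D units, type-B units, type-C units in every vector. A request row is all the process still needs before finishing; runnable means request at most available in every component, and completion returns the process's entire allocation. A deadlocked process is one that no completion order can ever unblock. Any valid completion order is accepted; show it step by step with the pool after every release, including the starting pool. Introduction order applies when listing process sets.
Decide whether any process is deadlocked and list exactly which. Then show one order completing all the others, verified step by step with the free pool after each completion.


The deadlocked set is empty.
Key observation: starting with proc-G, each completion frees enough for the next — no one is permanently blocked.
A valid finishing order for the others: proc-G, proc-A, proc-E, proc-F, proc-H, proc-B. Check, step by step:
  pool = (2, 3, 1)
  proc-G: need (2, 3, 0) fits (2, 3, 1); releases (0, 2, 1), pool now (2, 5, 2)
  proc-A: need (2, 5, 2) fits (2, 5, 2); releases (1, 0, 0), pool now (3, 5, 2)
  proc-E: need (3, 4, 2) fits (3, 5, 2); releases (2, 1, 3), pool now (5, 6, 5)
  proc-F: need (2, 5, 2) fits (5, 6, 5); releases (1, 0, 0), pool now (6, 6, 5)
  proc-H: need (2, 5, 5) fits (6, 6, 5); releases (0, 3, 2), pool now (6, 9, 7)
  proc-B: need (6, 9, 3) fits (6, 9, 7); releases (1, 2, 3), pool now (7, 11, 10)


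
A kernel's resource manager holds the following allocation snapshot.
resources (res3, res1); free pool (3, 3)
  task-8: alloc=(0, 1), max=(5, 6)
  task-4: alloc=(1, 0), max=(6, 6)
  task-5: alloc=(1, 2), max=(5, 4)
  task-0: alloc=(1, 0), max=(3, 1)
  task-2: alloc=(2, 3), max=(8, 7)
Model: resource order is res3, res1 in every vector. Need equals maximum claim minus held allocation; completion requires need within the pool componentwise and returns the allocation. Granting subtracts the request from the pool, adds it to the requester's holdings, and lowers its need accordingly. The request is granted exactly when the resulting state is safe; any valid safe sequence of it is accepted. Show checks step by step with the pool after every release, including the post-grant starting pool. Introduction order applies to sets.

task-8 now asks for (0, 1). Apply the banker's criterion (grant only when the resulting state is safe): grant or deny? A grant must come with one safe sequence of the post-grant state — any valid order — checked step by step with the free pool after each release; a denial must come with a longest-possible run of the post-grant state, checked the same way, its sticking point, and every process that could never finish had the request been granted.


GRANT. The post-grant state is safe; one safe sequence: task-0, task-5, task-8, task-4, task-2.
Key observation: after the grant the pool drops to (3, 2), which still lets task-0 finish first and unwind the rest.
Check on the post-grant state, step by step:
  pool = (3, 2)
  run task-0 (needs (2, 1), free (3, 2)); after release of (1, 0) the pool is (4, 2)
  run task-5 (needs (4, 2), free (4, 2)); after release of (1, 2) the pool is (5, 4)
  run task-8 (needs (5, 4), free (5, 4)); after release of (0, 2) the pool is (5, 6)
  run task-4 (needs (5, 6), free (5, 6)); after release of (1, 0) the pool is (6, 6)
  run task-2 (needs (6, 4), free (6, 6)); after release of (2, 3) the pool is (8, 9)


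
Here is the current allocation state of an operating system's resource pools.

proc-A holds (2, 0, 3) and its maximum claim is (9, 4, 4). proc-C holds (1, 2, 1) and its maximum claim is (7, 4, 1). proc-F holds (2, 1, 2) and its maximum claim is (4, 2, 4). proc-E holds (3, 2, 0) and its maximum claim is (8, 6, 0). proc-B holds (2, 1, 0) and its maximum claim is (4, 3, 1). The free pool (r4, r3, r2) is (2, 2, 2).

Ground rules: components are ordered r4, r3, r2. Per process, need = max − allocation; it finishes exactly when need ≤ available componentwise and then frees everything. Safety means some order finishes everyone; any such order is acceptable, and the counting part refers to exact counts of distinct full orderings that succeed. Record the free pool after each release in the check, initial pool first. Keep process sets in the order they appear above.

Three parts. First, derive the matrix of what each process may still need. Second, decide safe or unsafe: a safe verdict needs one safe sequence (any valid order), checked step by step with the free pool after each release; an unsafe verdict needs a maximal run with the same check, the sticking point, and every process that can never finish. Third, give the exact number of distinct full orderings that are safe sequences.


(1) Outstanding need per process (order r4, r3, r2):
  proc-A: (7, 4, 1)
  proc-C: (6, 2, 0)
  proc-F: (2, 1, 2)
  proc-E: (5, 4, 0)
  proc-B: (2, 2, 1)
(2) SAFE — a valid safe sequence is proc-B, proc-F, proc-E, proc-C, proc-A.
Key observation: reading the order forward, proc-B is the first process whose need (2, 2, 1) meets the free pool (2, 2, 2) exactly on a resource it requests.
Walking it through:
  pool = (2, 2, 2)
  proc-B needs (2, 2, 1) <= (2, 2, 2) -> finishes; pool += (2, 1, 0) = (4, 3, 2)
  proc-F needs (2, 1, 2) <= (4, 3, 2) -> finishes; pool += (2, 1, 2) = (6, 4, 4)
  proc-E needs (5, 4, 0) <= (6, 4, 4) -> finishes; pool += (3, 2, 0) = (9, 6, 4)
  proc-C needs (6, 2, 0) <= (9, 6, 4) -> finishes; pool += (1, 2, 1) = (10, 8, 5)
  proc-A needs (7, 4, 1) <= (10, 8, 5) -> finishes; pool += (2, 0, 3) = (12, 8, 8)
(3) Precisely 8 of the possible complete orderings are safe sequences.


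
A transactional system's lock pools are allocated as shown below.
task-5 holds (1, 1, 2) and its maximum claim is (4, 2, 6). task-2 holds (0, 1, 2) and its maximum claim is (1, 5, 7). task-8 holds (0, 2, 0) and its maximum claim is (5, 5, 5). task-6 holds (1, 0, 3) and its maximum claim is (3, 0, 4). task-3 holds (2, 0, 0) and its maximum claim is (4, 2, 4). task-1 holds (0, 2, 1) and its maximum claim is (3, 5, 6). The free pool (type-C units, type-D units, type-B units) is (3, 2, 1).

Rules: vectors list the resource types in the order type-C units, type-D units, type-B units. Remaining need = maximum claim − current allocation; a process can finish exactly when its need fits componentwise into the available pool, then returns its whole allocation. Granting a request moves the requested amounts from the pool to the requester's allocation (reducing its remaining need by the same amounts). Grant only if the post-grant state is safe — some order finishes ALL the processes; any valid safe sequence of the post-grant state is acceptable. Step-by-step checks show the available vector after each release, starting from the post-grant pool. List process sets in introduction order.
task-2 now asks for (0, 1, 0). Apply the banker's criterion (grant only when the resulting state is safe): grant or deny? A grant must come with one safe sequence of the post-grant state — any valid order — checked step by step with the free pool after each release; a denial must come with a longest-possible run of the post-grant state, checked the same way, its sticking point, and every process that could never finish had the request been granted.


DENY. Granting would leave the state unsafe.
Key observation: the wall is type-D units: completing task-6, task-5, task-3 brings the pool only to (7, 2, 6), and all the rest need more.
On the post-grant state, task-6, task-5, task-3 is a maximal run — nothing extends it. Verifying each step:
  pool = (3, 1, 1)
  task-6: need (2, 0, 1) fits (3, 1, 1); releases (1, 0, 3), pool now (4, 1, 4)
  task-5: need (3, 1, 4) fits (4, 1, 4); releases (1, 1, 2), pool now (5, 2, 6)
  task-3: need (2, 2, 4) fits (5, 2, 6); releases (2, 0, 0), pool now (7, 2, 6)
  task-2 still needs (1, 3, 5) but only (7, 2, 6) is free — short on type-D units
  task-8 still needs (5, 3, 5) but only (7, 2, 6) is free — short on type-D units
  task-1 still needs (3, 3, 5) but only (7, 2, 6) is free — short on type-D units
Processes that could never finish after the grant: task-2, task-8 and task-1.


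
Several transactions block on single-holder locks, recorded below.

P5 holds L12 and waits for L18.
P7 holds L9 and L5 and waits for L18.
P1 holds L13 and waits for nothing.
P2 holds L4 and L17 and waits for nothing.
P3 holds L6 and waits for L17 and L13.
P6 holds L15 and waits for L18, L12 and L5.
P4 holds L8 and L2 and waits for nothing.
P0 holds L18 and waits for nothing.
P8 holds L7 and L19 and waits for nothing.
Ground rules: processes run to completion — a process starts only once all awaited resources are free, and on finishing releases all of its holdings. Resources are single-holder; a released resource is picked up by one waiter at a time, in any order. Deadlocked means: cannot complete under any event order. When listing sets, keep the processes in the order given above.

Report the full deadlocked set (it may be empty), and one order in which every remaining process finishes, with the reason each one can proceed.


The deadlocked set is empty.
Key observation: the wait graph is acyclic; completion cascades from the unblocked processes through everyone else.
One completion order for the rest: P2, P0, P5, P8, P7, P6, P1, P3, P4.
Step-by-step check:
  run P2 (it waits on nothing); releases L4 and L17
  run P0 (it waits on nothing); releases L18
  P5 waits on L18 — all released -> runs and releases L12
  run P8 (it waits on nothing); releases L7 and L19
  P7 waits on L18 — all released -> runs and releases L9 and L5
  P6 waits on L18, L12 and L5 — all released -> runs and releases L15
  run P1 (it waits on nothing); releases L13
  P3 waits on L17 and L13 — all released -> runs and releases L6
  run P4 (it waits on nothing); releases L8 and L2


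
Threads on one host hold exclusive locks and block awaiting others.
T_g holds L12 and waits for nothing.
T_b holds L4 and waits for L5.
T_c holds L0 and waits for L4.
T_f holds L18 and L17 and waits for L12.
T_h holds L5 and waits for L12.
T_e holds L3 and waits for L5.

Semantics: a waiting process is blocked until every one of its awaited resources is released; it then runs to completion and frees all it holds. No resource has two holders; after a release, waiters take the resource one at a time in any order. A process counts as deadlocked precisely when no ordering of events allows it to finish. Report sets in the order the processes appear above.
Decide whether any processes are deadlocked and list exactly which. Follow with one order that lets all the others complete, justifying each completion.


No process is deadlocked.
Key observation: the wait relation is loop-free; peeling off processes with no waits unwinds the whole state.
The rest can finish in the order T_g, T_f, T_h, T_e, T_b, T_c.
Walking it through:
  T_g waits on nothing -> runs at once and releases L12
  T_f waits on L12 — all released -> runs and releases L18 and L17
  T_h waits on L12 — all released -> runs and releases L5
  T_e waits on L5 — all released -> runs and releases L3
  T_b waits on L5 — all released -> runs and releases L4
  T_c waits on L4 — all released -> runs and releases L0


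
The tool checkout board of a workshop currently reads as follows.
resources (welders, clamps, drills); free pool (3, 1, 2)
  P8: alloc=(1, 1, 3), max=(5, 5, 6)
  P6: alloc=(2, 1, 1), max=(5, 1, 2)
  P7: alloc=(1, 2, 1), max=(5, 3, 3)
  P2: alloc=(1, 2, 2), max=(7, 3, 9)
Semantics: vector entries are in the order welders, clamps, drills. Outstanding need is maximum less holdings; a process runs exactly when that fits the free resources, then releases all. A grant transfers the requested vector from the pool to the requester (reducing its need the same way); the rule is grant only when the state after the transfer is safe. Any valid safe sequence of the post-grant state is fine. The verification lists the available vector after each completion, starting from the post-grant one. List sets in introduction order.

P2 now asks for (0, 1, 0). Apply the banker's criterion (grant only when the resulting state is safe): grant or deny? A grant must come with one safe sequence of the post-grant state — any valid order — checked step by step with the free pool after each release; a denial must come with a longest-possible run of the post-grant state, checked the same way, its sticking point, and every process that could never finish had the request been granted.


DENY: after the grant no complete ordering would exist.
Key observation: after P6, P7 the pool peaks at (6, 3, 4), and each blocked process is short somewhere: P8 on clamps; P2 on drills.
Pretend the grant happened; the run P6, P7 goes as far as possible. Verifying each step:
  pool = (3, 0, 2)
  P6: need (3, 0, 1) fits (3, 0, 2); releases (2, 1, 1), pool now (5, 1, 3)
  P7: need (4, 1, 2) fits (5, 1, 3); releases (1, 2, 1), pool now (6, 3, 4)
  P8 still needs (4, 4, 3) but only (6, 3, 4) is free — short on clamps
  P2 still needs (6, 0, 7) but only (6, 3, 4) is free — short on drills
Processes that could never finish after the grant: P8 and P2.
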